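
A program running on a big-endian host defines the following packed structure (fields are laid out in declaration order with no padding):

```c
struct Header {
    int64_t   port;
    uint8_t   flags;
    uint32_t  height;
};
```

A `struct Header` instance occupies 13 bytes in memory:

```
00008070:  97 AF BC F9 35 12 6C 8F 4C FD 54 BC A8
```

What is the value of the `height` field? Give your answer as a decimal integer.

4250188968

`height` follows `port` (8 B), `flags` (1 B), so it starts at offset 8 + 1 = 9 and occupies 4 bytes.
Bytes at offsets 9..12: FD 54 BC A8.
In big-endian order the high byte comes first in memory.
The bytes are already most-significant first: 0xFD54BCA8.
0xFD54BCA8 = 4250188968.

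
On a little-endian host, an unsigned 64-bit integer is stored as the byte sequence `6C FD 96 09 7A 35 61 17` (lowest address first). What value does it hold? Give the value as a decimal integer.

Little-endian stores the least-significant byte at the lowest address.
Reassemble most-significant byte first: 17 61 35 7A 09 96 FD 6C → 0x1761357A0996FD6C.
0x1761357A0996FD6C = 1684686533876448620.

1684686533876448620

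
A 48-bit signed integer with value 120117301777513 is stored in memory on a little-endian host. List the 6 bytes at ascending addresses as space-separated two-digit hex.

120117301777513 in hexadecimal, padded to 48 bits, is 0x6D3EFD1A9469.
Split into bytes (most-significant first): 6D 3E FD 1A 94 69.
In little-endian order the low byte comes first in memory.
So at ascending addresses the bytes are 69 94 1A FD 3E 6D.

69 94 1A FD 3E 6D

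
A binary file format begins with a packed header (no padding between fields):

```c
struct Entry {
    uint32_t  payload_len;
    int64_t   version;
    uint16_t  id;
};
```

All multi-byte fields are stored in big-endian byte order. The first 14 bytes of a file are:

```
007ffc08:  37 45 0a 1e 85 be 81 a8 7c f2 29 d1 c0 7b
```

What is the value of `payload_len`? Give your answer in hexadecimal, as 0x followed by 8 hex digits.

0x37450A1E

`payload_len` is the first field, at byte offset 0, occupying 4 bytes.
Bytes at offsets 0..3: 37 45 0A 1E.
Big-endian stores the most-significant byte at the lowest address.
The bytes are already most-significant first: 0x37450A1E.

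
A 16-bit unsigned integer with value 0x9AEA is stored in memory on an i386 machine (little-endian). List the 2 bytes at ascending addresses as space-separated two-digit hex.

EA 9A

Split into bytes (most-significant first): 9A EA.
In little-endian order the low byte comes first in memory.
So at ascending addresses the bytes are EA 9A.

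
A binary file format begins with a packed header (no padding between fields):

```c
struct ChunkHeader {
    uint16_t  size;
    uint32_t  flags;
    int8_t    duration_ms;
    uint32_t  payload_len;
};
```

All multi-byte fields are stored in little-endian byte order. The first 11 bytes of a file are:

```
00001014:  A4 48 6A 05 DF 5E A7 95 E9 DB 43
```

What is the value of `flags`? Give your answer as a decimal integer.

1591674218

`flags` follows `size` (2 bytes), so it starts at byte offset 2 and occupies 4 bytes.
Bytes at offsets 2..5: 6A 05 DF 5E.
Little-endian: lowest address holds the least-significant byte.
Reassemble most-significant byte first: 5E DF 05 6A → 0x5EDF056A.
0x5EDF056A = 1591674218.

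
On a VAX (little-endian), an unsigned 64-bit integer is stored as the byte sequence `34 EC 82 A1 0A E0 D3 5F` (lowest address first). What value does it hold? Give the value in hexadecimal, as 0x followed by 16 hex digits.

Little-endian stores the least-significant byte at the lowest address.
Reassemble most-significant byte first: 5F D3 E0 0A A1 82 EC 34 → 0x5FD3E00AA182EC34.

0x5FD3E00AA182EC34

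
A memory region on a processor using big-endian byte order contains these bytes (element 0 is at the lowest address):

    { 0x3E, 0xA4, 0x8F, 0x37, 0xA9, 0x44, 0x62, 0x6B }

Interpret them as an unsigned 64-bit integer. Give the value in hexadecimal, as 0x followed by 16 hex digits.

In big-endian order the high byte comes first in memory.
The bytes are already most-significant first: 0x3EA48F37A944626B.

0x3EA48F37A944626B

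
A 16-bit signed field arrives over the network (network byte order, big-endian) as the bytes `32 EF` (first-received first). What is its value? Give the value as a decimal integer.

Big-endian: lowest address holds the most-significant byte.
The bytes are already most-significant first: 0x32EF.
0x32EF = 13039.

13039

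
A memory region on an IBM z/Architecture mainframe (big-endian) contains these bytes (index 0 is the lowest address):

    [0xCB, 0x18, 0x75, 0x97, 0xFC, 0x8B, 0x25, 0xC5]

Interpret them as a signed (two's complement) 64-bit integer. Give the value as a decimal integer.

Big-endian stores the most-significant byte at the lowest address.
The bytes are already most-significant first: 0xCB187597FC8B25C5.
Top bit is set, so as a signed 64-bit value this is 0xCB187597FC8B25C5 − 2^64 = -3812167788931635771.

-3812167788931635771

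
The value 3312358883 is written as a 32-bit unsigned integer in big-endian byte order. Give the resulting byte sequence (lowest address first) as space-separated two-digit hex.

C5 6E 95 E3

3312358883 in hexadecimal, padded to 32 bits, is 0xC56E95E3.
Split into bytes (most-significant first): C5 6E 95 E3.
Big-endian: lowest address holds the most-significant byte.
So the memory order matches the most-significant-first order: C5 6E 95 E3.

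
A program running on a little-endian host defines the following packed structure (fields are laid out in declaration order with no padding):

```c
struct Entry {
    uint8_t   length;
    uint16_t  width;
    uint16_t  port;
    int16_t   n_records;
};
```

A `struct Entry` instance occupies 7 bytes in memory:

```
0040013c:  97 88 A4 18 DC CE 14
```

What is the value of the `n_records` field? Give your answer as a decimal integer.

`n_records` follows `length` (1 B), `width` (2 B), `port` (2 B), so it starts at offset 1 + 2 + 2 = 5 and occupies 2 bytes.
Bytes at offsets 5..6: CE 14.
Little-endian: lowest address holds the least-significant byte.
Reassemble most-significant byte first: 14 CE → 0x14CE.
0x14CE = 5326.

5326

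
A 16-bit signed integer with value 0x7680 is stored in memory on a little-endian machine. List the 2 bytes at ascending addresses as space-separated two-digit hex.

Split into bytes (most-significant first): 76 80.
Little-endian stores the least-significant byte at the lowest address.
So at ascending addresses the bytes are 80 76.

80 76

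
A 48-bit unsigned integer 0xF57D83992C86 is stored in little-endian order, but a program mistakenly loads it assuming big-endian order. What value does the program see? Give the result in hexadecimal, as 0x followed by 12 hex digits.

0x862C99837DF5

Stored little-endian, the bytes at ascending addresses are 86 2C 99 83 7D F5.
Read back as big-endian, the last byte is least significant, giving 0x862C99837DF5.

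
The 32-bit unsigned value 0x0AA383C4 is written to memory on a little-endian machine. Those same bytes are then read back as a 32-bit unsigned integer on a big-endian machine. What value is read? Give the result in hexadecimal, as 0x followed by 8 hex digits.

Stored little-endian, the bytes at ascending addresses are C4 83 A3 0A.
Read back as big-endian, the last byte is least significant, giving 0xC483A30A.

0xC483A30A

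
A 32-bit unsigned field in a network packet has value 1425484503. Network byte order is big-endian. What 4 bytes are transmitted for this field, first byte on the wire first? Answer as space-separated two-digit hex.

1425484503 in hexadecimal, padded to 32 bits, is 0x54F72AD7.
Split into bytes (most-significant first): 54 F7 2A D7.
In big-endian order the high byte comes first in memory.
So the memory order matches the most-significant-first order: 54 F7 2A D7.

54 F7 2A D7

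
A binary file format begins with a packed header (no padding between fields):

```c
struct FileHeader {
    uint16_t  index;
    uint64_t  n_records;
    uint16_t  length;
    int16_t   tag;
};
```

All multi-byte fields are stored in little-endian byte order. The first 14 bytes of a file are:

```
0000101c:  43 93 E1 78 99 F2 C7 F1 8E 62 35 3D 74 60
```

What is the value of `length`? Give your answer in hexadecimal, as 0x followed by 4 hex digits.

0x3D35

`length` follows `index` (2 B), `n_records` (8 B), so it starts at offset 2 + 8 = 10 and occupies 2 bytes.
Bytes at offsets 10..11: 35 3D.
Little-endian stores the least-significant byte at the lowest address.
Reassemble most-significant byte first: 3D 35 → 0x3D35.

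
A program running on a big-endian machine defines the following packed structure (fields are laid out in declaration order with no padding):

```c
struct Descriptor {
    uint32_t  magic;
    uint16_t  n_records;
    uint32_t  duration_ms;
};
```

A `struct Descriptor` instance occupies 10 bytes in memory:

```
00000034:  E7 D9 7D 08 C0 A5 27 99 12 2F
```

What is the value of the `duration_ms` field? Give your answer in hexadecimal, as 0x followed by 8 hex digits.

0x2799122F

`duration_ms` follows `magic` (4 B), `n_records` (2 B), so it starts at offset 4 + 2 = 6 and occupies 4 bytes.
Bytes at offsets 6..9: 27 99 12 2F.
In big-endian order the high byte comes first in memory.
The bytes are already most-significant first: 0x2799122F.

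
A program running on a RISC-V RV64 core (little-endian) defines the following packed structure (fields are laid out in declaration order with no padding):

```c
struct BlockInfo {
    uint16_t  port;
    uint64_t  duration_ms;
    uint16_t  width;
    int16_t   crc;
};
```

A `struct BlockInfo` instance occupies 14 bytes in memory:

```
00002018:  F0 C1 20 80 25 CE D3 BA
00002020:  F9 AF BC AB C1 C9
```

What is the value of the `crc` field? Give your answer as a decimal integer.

`crc` follows `port` (2 B), `duration_ms` (8 B), `width` (2 B), so it starts at offset 2 + 8 + 2 = 12 and occupies 2 bytes.
Bytes at offsets 12..13: C1 C9.
Little-endian: lowest address holds the least-significant byte.
Reassemble most-significant byte first: C9 C1 → 0xC9C1.
Top bit is set, so as a signed 16-bit value this is 0xC9C1 − 2^16 = -13887.

-13887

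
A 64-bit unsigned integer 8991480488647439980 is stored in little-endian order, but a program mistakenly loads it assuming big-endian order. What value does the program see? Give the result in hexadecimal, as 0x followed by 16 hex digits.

8991480488647439980 in 64-bit hexadecimal is 0x7CC827DD92AFB66C.
Stored little-endian, the bytes at ascending addresses are 6C B6 AF 92 DD 27 C8 7C.
Read back as big-endian, the last byte is least significant, giving 0x6CB6AF92DD27C87C.

0x6CB6AF92DD27C87C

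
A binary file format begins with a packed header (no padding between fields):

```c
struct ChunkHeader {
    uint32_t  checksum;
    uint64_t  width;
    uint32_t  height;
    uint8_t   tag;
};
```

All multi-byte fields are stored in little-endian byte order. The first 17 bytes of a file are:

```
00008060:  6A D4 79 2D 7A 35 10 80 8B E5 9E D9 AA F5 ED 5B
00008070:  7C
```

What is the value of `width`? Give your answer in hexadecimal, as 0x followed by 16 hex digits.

0xD99EE58B8010357A

`width` follows `checksum` (4 bytes), so it starts at byte offset 4 and occupies 8 bytes.
Bytes at offsets 4..11: 7A 35 10 80 8B E5 9E D9.
In little-endian order the low byte comes first in memory.
Reassemble most-significant byte first: D9 9E E5 8B 80 10 35 7A → 0xD99EE58B8010357A.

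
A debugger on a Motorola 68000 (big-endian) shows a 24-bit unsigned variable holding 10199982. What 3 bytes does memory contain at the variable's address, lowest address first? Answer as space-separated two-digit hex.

10199982 in hexadecimal, padded to 24 bits, is 0x9BA3AE.
Split into bytes (most-significant first): 9B A3 AE.
Big-endian stores the most-significant byte at the lowest address.
So the memory order matches the most-significant-first order: 9B A3 AE.

9B A3 AE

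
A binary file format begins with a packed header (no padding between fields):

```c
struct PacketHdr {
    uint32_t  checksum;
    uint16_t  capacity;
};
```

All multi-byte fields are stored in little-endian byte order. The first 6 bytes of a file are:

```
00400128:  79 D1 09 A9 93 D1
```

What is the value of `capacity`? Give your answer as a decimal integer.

`capacity` follows `checksum` (4 bytes), so it starts at byte offset 4 and occupies 2 bytes.
Bytes at offsets 4..5: 93 D1.
Little-endian: lowest address holds the least-significant byte.
Reassemble most-significant byte first: D1 93 → 0xD193.
0xD193 = 53651.

53651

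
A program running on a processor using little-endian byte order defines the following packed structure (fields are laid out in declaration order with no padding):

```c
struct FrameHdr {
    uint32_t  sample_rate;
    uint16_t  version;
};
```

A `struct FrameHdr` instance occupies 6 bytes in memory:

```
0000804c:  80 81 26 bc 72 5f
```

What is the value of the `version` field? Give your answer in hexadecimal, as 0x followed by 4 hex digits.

`version` follows `sample_rate` (4 bytes), so it starts at byte offset 4 and occupies 2 bytes.
Bytes at offsets 4..5: 72 5F.
In little-endian order the low byte comes first in memory.
Reassemble most-significant byte first: 5F 72 → 0x5F72.

0x5F72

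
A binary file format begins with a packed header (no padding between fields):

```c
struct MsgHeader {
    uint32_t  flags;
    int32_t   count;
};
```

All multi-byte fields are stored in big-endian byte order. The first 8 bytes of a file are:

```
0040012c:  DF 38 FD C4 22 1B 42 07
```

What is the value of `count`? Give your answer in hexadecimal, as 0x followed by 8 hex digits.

0x221B4207

`count` follows `flags` (4 bytes), so it starts at byte offset 4 and occupies 4 bytes.
Bytes at offsets 4..7: 22 1B 42 07.
Big-endian stores the most-significant byte at the lowest address.
The bytes are already most-significant first: 0x221B4207.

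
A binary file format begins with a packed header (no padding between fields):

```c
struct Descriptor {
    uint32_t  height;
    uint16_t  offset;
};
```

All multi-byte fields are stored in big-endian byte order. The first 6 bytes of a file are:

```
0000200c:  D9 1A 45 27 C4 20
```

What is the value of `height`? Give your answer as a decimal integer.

3642377511

`height` is the first field, at byte offset 0, occupying 4 bytes.
Bytes at offsets 0..3: D9 1A 45 27.
Big-endian: lowest address holds the most-significant byte.
The bytes are already most-significant first: 0xD91A4527.
0xD91A4527 = 3642377511.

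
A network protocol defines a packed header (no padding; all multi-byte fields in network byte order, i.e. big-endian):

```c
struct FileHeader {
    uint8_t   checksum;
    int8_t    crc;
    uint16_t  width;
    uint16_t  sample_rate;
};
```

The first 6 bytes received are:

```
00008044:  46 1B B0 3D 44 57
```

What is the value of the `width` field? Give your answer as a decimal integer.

`width` follows `checksum` (1 B), `crc` (1 B), so it starts at offset 1 + 1 = 2 and occupies 2 bytes.
Bytes at offsets 2..3: B0 3D.
In big-endian order the high byte comes first in memory.
The bytes are already most-significant first: 0xB03D.
0xB03D = 45117.

45117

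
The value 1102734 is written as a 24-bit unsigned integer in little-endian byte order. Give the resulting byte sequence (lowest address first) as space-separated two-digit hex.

8E D3 10

1102734 in hexadecimal, padded to 24 bits, is 0x10D38E.
Split into bytes (most-significant first): 10 D3 8E.
In little-endian order the low byte comes first in memory.
So at ascending addresses the bytes are 8E D3 10.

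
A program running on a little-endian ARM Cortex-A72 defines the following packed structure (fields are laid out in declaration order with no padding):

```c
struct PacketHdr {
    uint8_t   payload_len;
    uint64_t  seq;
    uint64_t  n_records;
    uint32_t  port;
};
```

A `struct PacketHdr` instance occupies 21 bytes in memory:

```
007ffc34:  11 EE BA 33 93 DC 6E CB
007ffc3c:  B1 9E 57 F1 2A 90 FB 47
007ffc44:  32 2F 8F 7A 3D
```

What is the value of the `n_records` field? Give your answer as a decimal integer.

`n_records` follows `payload_len` (1 B), `seq` (8 B), so it starts at offset 1 + 8 = 9 and occupies 8 bytes.
Bytes at offsets 9..16: 9E 57 F1 2A 90 FB 47 32.
In little-endian order the low byte comes first in memory.
Reassemble most-significant byte first: 32 47 FB 90 2A F1 57 9E → 0x3247FB902AF1579E.
0x3247FB902AF1579E = 3623141021857175454.

3623141021857175454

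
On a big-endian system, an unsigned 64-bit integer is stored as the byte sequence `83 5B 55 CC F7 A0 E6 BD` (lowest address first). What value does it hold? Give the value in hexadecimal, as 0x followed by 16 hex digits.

Big-endian stores the most-significant byte at the lowest address.
The bytes are already most-significant first: 0x835B55CCF7A0E6BD.

0x835B55CCF7A0E6BD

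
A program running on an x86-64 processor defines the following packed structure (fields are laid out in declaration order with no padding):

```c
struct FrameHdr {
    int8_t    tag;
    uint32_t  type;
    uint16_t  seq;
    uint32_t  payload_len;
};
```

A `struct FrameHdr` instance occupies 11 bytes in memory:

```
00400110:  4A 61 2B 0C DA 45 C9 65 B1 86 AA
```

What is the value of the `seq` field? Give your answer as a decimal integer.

51525

`seq` follows `tag` (1 B), `type` (4 B), so it starts at offset 1 + 4 = 5 and occupies 2 bytes.
Bytes at offsets 5..6: 45 C9.
In little-endian order the low byte comes first in memory.
Reassemble most-significant byte first: C9 45 → 0xC945.
0xC945 = 51525.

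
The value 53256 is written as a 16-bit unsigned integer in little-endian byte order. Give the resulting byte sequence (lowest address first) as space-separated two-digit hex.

08 D0

53256 in hexadecimal, padded to 16 bits, is 0xD008.
Split into bytes (most-significant first): D0 08.
Little-endian: lowest address holds the least-significant byte.
So at ascending addresses the bytes are 08 D0.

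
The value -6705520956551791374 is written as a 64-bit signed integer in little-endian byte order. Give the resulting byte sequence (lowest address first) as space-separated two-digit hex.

F2 FC CA A6 37 34 F1 A2

Two's complement of -6705520956551791374 in 64 bits: 6705520956551791374 = 0x5D0ECBC85935030E; invert → 0xA2F13437A6CAFCF1; add 1 → 0xA2F13437A6CAFCF2.
Split into bytes (most-significant first): A2 F1 34 37 A6 CA FC F2.
Little-endian stores the least-significant byte at the lowest address.
So at ascending addresses the bytes are F2 FC CA A6 37 34 F1 A2.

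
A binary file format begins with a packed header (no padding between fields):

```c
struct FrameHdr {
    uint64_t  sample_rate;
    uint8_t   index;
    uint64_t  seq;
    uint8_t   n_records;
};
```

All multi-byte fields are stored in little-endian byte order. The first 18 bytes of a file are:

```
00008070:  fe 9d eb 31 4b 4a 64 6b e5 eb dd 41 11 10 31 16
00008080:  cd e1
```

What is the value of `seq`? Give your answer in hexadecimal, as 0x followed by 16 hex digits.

0xCD1631101141DDEB

`seq` follows `sample_rate` (8 B), `index` (1 B), so it starts at offset 8 + 1 = 9 and occupies 8 bytes.
Bytes at offsets 9..16: EB DD 41 11 10 31 16 CD.
In little-endian order the low byte comes first in memory.
Reassemble most-significant byte first: CD 16 31 10 11 41 DD EB → 0xCD1631101141DDEB.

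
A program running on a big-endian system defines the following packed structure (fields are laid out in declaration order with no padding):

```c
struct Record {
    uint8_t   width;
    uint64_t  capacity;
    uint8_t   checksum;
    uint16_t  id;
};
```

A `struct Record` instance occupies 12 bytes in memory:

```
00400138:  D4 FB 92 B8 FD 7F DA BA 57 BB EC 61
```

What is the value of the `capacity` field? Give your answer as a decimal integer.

`capacity` follows `width` (1 byte), so it starts at byte offset 1 and occupies 8 bytes.
Bytes at offsets 1..8: FB 92 B8 FD 7F DA BA 57.
In big-endian order the high byte comes first in memory.
The bytes are already most-significant first: 0xFB92B8FD7FDABA57.
0xFB92B8FD7FDABA57 = 18127754849030945367.

18127754849030945367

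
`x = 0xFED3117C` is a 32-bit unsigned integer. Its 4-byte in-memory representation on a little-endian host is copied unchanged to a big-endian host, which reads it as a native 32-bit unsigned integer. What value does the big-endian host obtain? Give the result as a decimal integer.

Stored little-endian, the bytes at ascending addresses are 7C 11 D3 FE.
Read back as big-endian, the last byte is least significant, giving 0x7C11D3FE.
0x7C11D3FE = 2081543166.

2081543166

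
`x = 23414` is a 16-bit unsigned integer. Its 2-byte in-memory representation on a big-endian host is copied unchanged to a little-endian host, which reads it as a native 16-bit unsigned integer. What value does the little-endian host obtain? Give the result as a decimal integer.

30299

23414 in 16-bit hexadecimal is 0x5B76.
Stored big-endian, the bytes at ascending addresses are 5B 76.
Read back as little-endian, the first byte is least significant, giving 0x765B.
0x765B = 30299.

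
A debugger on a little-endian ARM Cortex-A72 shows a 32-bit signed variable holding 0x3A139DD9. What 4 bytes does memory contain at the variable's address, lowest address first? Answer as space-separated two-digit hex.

D9 9D 13 3A

Split into bytes (most-significant first): 3A 13 9D D9.
In little-endian order the low byte comes first in memory.
So at ascending addresses the bytes are D9 9D 13 3A.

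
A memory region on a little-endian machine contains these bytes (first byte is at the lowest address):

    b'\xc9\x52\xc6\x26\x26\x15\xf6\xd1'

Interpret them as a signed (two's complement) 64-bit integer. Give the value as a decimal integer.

-3317440821908319543

In little-endian order the low byte comes first in memory.
Reassemble most-significant byte first: D1 F6 15 26 26 C6 52 C9 → 0xD1F6152626C652C9.
Top bit is set, so as a signed 64-bit value this is 0xD1F6152626C652C9 − 2^64 = -3317440821908319543.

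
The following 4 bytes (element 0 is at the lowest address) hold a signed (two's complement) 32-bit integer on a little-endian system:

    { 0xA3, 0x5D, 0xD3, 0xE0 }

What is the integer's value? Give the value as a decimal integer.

In little-endian order the low byte comes first in memory.
Reassemble most-significant byte first: E0 D3 5D A3 → 0xE0D35DA3.
Top bit is set, so as a signed 32-bit value this is 0xE0D35DA3 − 2^32 = -523018845.

-523018845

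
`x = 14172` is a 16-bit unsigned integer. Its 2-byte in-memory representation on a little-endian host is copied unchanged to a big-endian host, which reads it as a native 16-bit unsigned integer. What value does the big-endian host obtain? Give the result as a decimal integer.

23607

14172 in 16-bit hexadecimal is 0x375C.
Stored little-endian, the bytes at ascending addresses are 5C 37.
Read back as big-endian, the last byte is least significant, giving 0x5C37.
0x5C37 = 23607.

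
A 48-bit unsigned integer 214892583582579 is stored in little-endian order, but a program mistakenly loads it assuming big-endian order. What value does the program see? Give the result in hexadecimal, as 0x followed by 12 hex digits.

0x73FB1B9471C3

214892583582579 in 48-bit hexadecimal is 0xC371941BFB73.
Stored little-endian, the bytes at ascending addresses are 73 FB 1B 94 71 C3.
Read back as big-endian, the last byte is least significant, giving 0x73FB1B9471C3.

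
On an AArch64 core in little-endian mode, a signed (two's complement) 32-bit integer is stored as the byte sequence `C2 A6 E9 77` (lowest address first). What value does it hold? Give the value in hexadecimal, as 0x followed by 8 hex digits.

0x77E9A6C2

Little-endian: lowest address holds the least-significant byte.
Reassemble most-significant byte first: 77 E9 A6 C2 → 0x77E9A6C2.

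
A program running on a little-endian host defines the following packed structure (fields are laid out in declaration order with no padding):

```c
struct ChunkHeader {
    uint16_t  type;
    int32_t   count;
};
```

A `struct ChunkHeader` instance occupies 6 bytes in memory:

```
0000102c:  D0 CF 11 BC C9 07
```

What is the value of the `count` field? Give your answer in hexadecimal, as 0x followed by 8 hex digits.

`count` follows `type` (2 bytes), so it starts at byte offset 2 and occupies 4 bytes.
Bytes at offsets 2..5: 11 BC C9 07.
Little-endian stores the least-significant byte at the lowest address.
Reassemble most-significant byte first: 07 C9 BC 11 → 0x07C9BC11.

0x07C9BC11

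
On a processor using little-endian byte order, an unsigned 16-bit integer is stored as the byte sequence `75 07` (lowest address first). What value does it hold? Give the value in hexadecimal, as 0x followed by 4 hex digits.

Little-endian: lowest address holds the least-significant byte.
Reassemble most-significant byte first: 07 75 → 0x0775.

0x0775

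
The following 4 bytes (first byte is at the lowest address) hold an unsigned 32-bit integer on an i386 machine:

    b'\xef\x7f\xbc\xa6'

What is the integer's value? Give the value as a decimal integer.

Little-endian stores the least-significant byte at the lowest address.
Reassemble most-significant byte first: A6 BC 7F EF → 0xA6BC7FEF.
0xA6BC7FEF = 2797371375.

2797371375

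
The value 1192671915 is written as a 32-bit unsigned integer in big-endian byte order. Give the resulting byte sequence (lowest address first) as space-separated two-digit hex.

47 16 BA AB

1192671915 in hexadecimal, padded to 32 bits, is 0x4716BAAB.
Split into bytes (most-significant first): 47 16 BA AB.
In big-endian order the high byte comes first in memory.
So the memory order matches the most-significant-first order: 47 16 BA AB.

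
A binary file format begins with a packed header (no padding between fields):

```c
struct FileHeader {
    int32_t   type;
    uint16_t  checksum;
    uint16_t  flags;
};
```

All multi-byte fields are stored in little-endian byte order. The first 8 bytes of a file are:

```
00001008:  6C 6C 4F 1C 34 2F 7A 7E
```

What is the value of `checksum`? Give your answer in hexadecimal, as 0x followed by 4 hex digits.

0x2F34

`checksum` follows `type` (4 bytes), so it starts at byte offset 4 and occupies 2 bytes.
Bytes at offsets 4..5: 34 2F.
Little-endian stores the least-significant byte at the lowest address.
Reassemble most-significant byte first: 2F 34 → 0x2F34.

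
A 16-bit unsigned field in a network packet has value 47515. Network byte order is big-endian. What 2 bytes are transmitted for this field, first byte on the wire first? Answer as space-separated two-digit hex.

B9 9B

47515 in hexadecimal, padded to 16 bits, is 0xB99B.
Split into bytes (most-significant first): B9 9B.
Big-endian: lowest address holds the most-significant byte.
So the memory order matches the most-significant-first order: B9 9B.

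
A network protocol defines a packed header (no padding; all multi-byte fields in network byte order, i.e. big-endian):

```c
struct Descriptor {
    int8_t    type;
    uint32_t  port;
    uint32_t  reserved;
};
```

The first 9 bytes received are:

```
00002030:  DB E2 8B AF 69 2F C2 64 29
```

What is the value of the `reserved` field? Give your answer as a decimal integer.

801268777

`reserved` follows `type` (1 B), `port` (4 B), so it starts at offset 1 + 4 = 5 and occupies 4 bytes.
Bytes at offsets 5..8: 2F C2 64 29.
Big-endian stores the most-significant byte at the lowest address.
The bytes are already most-significant first: 0x2FC26429.
0x2FC26429 = 801268777.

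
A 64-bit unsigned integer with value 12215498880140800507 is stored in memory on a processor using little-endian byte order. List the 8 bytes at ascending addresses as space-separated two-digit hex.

FB 71 F9 D0 82 2B 86 A9

12215498880140800507 in hexadecimal, padded to 64 bits, is 0xA9862B82D0F971FB.
Split into bytes (most-significant first): A9 86 2B 82 D0 F9 71 FB.
Little-endian: lowest address holds the least-significant byte.
So at ascending addresses the bytes are FB 71 F9 D0 82 2B 86 A9.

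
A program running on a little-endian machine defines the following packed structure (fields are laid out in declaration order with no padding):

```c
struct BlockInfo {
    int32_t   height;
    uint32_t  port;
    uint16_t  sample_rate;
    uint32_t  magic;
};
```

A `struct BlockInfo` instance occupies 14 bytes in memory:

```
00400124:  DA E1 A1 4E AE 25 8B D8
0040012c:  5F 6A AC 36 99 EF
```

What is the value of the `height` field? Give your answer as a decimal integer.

1319231962

`height` is the first field, at byte offset 0, occupying 4 bytes.
Bytes at offsets 0..3: DA E1 A1 4E.
Little-endian stores the least-significant byte at the lowest address.
Reassemble most-significant byte first: 4E A1 E1 DA → 0x4EA1E1DA.
0x4EA1E1DA = 1319231962.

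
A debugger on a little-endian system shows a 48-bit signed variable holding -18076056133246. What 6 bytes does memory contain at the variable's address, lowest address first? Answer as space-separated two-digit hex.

82 61 18 57 8F EF

Two's complement of -18076056133246 in 48 bits: 18076056133246 = 0x1070A8E79E7E; invert → 0xEF8F57186181; add 1 → 0xEF8F57186182.
Split into bytes (most-significant first): EF 8F 57 18 61 82.
In little-endian order the low byte comes first in memory.
So at ascending addresses the bytes are 82 61 18 57 8F EF.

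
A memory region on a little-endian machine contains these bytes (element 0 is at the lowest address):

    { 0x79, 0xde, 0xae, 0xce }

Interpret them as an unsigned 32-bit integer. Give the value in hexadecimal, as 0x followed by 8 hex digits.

0xCEAEDE79

Little-endian: lowest address holds the least-significant byte.
Reassemble most-significant byte first: CE AE DE 79 → 0xCEAEDE79.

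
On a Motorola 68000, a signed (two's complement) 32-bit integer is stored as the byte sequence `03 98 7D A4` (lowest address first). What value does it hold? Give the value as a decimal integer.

60325284

Big-endian: lowest address holds the most-significant byte.
The bytes are already most-significant first: 0x03987DA4.
0x03987DA4 = 60325284.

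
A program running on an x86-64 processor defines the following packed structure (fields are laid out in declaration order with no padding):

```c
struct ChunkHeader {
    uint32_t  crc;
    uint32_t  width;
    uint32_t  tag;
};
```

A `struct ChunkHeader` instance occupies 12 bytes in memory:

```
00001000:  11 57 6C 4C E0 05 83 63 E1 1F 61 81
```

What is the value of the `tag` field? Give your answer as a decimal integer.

`tag` follows `crc` (4 B), `width` (4 B), so it starts at offset 4 + 4 = 8 and occupies 4 bytes.
Bytes at offsets 8..11: E1 1F 61 81.
In little-endian order the low byte comes first in memory.
Reassemble most-significant byte first: 81 61 1F E1 → 0x81611FE1.
0x81611FE1 = 2170626017.

2170626017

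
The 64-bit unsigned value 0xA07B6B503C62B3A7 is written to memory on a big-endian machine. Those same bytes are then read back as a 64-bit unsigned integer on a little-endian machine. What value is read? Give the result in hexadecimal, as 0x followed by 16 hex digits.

0xA7B3623C506B7BA0

Stored big-endian, the bytes at ascending addresses are A0 7B 6B 50 3C 62 B3 A7.
Read back as little-endian, the first byte is least significant, giving 0xA7B3623C506B7BA0.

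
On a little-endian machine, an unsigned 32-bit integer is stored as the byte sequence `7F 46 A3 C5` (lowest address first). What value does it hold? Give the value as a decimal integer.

3315811967

Little-endian stores the least-significant byte at the lowest address.
Reassemble most-significant byte first: C5 A3 46 7F → 0xC5A3467F.
0xC5A3467F = 3315811967.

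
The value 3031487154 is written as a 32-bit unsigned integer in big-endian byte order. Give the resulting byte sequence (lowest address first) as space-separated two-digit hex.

B4 B0 D2 B2

3031487154 in hexadecimal, padded to 32 bits, is 0xB4B0D2B2.
Split into bytes (most-significant first): B4 B0 D2 B2.
Big-endian stores the most-significant byte at the lowest address.
So the memory order matches the most-significant-first order: B4 B0 D2 B2.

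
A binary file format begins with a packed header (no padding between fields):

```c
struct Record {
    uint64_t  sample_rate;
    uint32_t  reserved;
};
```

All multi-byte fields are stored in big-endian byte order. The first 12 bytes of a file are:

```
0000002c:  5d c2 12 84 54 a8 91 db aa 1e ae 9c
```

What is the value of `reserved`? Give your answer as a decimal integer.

`reserved` follows `sample_rate` (8 bytes), so it starts at byte offset 8 and occupies 4 bytes.
Bytes at offsets 8..11: AA 1E AE 9C.
Big-endian stores the most-significant byte at the lowest address.
The bytes are already most-significant first: 0xAA1EAE9C.
0xAA1EAE9C = 2854137500.

2854137500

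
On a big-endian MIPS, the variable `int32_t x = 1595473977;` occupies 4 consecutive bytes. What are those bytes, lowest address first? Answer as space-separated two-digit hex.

1595473977 in hexadecimal, padded to 32 bits, is 0x5F190039.
Split into bytes (most-significant first): 5F 19 00 39.
Big-endian: lowest address holds the most-significant byte.
So the memory order matches the most-significant-first order: 5F 19 00 39.

5F 19 00 39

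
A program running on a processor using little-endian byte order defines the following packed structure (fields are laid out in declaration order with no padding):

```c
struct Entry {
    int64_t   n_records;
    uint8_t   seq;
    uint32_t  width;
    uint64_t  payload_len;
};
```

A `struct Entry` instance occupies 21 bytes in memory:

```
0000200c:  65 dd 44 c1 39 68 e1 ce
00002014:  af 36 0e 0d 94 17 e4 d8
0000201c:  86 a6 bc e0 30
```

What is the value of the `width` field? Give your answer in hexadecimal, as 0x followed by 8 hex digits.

0x940D0E36

`width` follows `n_records` (8 B), `seq` (1 B), so it starts at offset 8 + 1 = 9 and occupies 4 bytes.
Bytes at offsets 9..12: 36 0E 0D 94.
In little-endian order the low byte comes first in memory.
Reassemble most-significant byte first: 94 0D 0E 36 → 0x940D0E36.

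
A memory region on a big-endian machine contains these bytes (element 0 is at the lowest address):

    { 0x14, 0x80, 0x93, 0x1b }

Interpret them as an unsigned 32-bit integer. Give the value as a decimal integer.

343970587

Big-endian stores the most-significant byte at the lowest address.
The bytes are already most-significant first: 0x1480931B.
0x1480931B = 343970587.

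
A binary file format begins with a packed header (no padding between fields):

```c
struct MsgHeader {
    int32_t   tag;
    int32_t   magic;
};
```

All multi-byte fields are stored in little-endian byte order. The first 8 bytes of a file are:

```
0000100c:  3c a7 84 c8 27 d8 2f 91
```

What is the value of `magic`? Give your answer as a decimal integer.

`magic` follows `tag` (4 bytes), so it starts at byte offset 4 and occupies 4 bytes.
Bytes at offsets 4..7: 27 D8 2F 91.
Little-endian: lowest address holds the least-significant byte.
Reassemble most-significant byte first: 91 2F D8 27 → 0x912FD827.
Top bit is set, so as a signed 32-bit value this is 0x912FD827 − 2^32 = -1859135449.

-1859135449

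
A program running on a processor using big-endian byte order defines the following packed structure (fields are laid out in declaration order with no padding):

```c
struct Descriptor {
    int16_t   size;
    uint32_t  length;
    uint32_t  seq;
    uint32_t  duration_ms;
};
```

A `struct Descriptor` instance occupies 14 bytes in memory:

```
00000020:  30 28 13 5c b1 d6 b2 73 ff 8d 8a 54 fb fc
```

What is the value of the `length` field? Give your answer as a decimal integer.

`length` follows `size` (2 bytes), so it starts at byte offset 2 and occupies 4 bytes.
Bytes at offsets 2..5: 13 5C B1 D6.
Big-endian: lowest address holds the most-significant byte.
The bytes are already most-significant first: 0x135CB1D6.
0x135CB1D6 = 324841942.

324841942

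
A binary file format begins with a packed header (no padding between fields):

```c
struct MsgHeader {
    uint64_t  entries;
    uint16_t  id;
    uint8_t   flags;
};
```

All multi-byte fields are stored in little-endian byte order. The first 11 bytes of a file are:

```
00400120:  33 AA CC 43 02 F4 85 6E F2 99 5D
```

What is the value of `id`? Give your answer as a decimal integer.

`id` follows `entries` (8 bytes), so it starts at byte offset 8 and occupies 2 bytes.
Bytes at offsets 8..9: F2 99.
In little-endian order the low byte comes first in memory.
Reassemble most-significant byte first: 99 F2 → 0x99F2.
0x99F2 = 39410.

39410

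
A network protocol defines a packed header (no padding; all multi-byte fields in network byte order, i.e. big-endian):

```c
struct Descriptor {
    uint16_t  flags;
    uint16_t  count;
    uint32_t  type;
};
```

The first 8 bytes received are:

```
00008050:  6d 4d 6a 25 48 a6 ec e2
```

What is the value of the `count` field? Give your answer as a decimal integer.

`count` follows `flags` (2 bytes), so it starts at byte offset 2 and occupies 2 bytes.
Bytes at offsets 2..3: 6A 25.
Big-endian: lowest address holds the most-significant byte.
The bytes are already most-significant first: 0x6A25.
0x6A25 = 27173.

27173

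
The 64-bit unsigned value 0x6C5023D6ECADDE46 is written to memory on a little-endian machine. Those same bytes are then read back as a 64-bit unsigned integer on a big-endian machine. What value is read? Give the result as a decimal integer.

5106710260201246828

Stored little-endian, the bytes at ascending addresses are 46 DE AD EC D6 23 50 6C.
Read back as big-endian, the last byte is least significant, giving 0x46DEADECD623506C.
0x46DEADECD623506C = 5106710260201246828.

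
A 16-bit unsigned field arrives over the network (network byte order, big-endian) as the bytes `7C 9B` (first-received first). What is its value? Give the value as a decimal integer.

31899

In big-endian order the high byte comes first in memory.
The bytes are already most-significant first: 0x7C9B.
0x7C9B = 31899.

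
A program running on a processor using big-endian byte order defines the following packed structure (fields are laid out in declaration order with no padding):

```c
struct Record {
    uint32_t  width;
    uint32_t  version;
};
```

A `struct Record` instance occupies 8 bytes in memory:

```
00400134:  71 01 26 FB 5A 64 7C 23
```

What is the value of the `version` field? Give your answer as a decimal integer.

`version` follows `width` (4 bytes), so it starts at byte offset 4 and occupies 4 bytes.
Bytes at offsets 4..7: 5A 64 7C 23.
Big-endian: lowest address holds the most-significant byte.
The bytes are already most-significant first: 0x5A647C23.
0x5A647C23 = 1516534819.

1516534819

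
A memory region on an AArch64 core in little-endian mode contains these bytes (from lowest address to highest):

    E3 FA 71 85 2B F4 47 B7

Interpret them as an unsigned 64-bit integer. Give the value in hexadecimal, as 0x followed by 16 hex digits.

0xB747F42B8571FAE3

Little-endian: lowest address holds the least-significant byte.
Reassemble most-significant byte first: B7 47 F4 2B 85 71 FA E3 → 0xB747F42B8571FAE3.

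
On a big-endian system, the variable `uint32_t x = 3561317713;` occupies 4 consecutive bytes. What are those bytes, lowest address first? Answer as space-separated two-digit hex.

3561317713 in hexadecimal, padded to 32 bits, is 0xD4456551.
Split into bytes (most-significant first): D4 45 65 51.
Big-endian stores the most-significant byte at the lowest address.
So the memory order matches the most-significant-first order: D4 45 65 51.

D4 45 65 51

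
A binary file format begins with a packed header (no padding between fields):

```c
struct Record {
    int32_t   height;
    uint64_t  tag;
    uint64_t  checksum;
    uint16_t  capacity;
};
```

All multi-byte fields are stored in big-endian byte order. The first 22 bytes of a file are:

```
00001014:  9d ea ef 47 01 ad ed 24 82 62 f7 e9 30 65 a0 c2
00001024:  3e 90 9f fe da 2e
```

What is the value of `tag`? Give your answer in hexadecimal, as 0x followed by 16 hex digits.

`tag` follows `height` (4 bytes), so it starts at byte offset 4 and occupies 8 bytes.
Bytes at offsets 4..11: 01 AD ED 24 82 62 F7 E9.
Big-endian stores the most-significant byte at the lowest address.
The bytes are already most-significant first: 0x01ADED248262F7E9.

0x01ADED248262F7E9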